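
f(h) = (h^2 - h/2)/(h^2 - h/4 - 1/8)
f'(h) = (1/4 - 2*h)*(h^2 - h/2)/(h^2 - h/4 - 1/8)^2 + (2*h - 1/2)/(h^2 - h/4 - 1/8)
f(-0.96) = 1.35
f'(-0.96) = 0.50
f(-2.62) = 1.11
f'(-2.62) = 0.04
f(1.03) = 0.80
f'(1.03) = 0.15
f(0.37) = 0.60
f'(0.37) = 0.65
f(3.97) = 0.94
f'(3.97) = 0.01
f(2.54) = 0.91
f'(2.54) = 0.03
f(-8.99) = 1.03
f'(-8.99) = 0.00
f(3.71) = 0.94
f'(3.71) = 0.02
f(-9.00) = 1.03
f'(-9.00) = 0.00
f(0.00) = 0.00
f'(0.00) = 4.00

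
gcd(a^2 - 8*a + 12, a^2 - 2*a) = a - 2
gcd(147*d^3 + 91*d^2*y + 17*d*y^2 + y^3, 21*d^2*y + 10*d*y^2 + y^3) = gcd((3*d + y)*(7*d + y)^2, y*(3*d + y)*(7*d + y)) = 21*d^2 + 10*d*y + y^2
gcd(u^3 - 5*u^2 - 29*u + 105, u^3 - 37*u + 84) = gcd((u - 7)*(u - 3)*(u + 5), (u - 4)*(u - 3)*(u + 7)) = u - 3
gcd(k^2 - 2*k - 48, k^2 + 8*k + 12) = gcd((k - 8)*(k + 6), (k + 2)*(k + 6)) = k + 6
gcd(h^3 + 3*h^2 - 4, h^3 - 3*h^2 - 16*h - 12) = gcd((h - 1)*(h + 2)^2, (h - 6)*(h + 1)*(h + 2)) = h + 2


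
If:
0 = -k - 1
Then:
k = -1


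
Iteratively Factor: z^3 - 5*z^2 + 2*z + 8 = (z - 2)*(z^2 - 3*z - 4) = (z - 2)*(z + 1)*(z - 4)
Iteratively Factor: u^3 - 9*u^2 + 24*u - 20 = (u - 2)*(u^2 - 7*u + 10) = (u - 2)^2*(u - 5)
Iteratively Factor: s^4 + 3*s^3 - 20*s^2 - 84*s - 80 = (s + 4)*(s^3 - s^2 - 16*s - 20) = (s + 2)*(s + 4)*(s^2 - 3*s - 10) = (s + 2)^2*(s + 4)*(s - 5)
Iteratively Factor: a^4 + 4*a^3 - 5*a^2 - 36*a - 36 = (a + 2)*(a^3 + 2*a^2 - 9*a - 18) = (a + 2)^2*(a^2 - 9) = (a - 3)*(a + 2)^2*(a + 3)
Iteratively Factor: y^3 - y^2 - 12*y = (y)*(y^2 - y - 12) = y*(y - 4)*(y + 3)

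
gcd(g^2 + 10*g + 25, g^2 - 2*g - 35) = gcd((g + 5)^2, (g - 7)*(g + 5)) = g + 5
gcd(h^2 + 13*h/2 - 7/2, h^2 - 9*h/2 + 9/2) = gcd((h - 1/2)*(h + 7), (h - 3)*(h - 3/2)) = 1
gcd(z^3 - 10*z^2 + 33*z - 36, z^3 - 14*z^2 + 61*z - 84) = z^2 - 7*z + 12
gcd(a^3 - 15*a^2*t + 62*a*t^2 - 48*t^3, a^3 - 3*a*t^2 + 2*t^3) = -a + t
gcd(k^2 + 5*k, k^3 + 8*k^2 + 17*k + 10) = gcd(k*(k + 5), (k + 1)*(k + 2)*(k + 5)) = k + 5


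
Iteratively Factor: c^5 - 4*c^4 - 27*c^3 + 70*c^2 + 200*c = (c + 4)*(c^4 - 8*c^3 + 5*c^2 + 50*c) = c*(c + 4)*(c^3 - 8*c^2 + 5*c + 50) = c*(c + 2)*(c + 4)*(c^2 - 10*c + 25) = c*(c - 5)*(c + 2)*(c + 4)*(c - 5)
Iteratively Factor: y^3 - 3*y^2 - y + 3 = (y + 1)*(y^2 - 4*y + 3) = (y - 1)*(y + 1)*(y - 3)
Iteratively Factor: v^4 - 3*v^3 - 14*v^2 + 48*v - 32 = (v + 4)*(v^3 - 7*v^2 + 14*v - 8) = (v - 2)*(v + 4)*(v^2 - 5*v + 4) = (v - 2)*(v - 1)*(v + 4)*(v - 4)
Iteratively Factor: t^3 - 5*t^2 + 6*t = (t)*(t^2 - 5*t + 6) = t*(t - 2)*(t - 3)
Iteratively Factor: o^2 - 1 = (o + 1)*(o - 1)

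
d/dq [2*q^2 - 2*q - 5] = 4*q - 2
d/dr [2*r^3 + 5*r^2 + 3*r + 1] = 6*r^2 + 10*r + 3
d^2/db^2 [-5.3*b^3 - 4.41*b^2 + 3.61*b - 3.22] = -31.8*b - 8.82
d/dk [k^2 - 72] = 2*k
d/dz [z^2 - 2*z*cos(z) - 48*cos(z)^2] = 2*z*sin(z) + 2*z + 48*sin(2*z) - 2*cos(z)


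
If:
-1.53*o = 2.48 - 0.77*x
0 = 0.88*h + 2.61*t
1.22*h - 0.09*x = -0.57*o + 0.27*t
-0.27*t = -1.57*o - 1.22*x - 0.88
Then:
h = 0.58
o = -1.22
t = -0.20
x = 0.80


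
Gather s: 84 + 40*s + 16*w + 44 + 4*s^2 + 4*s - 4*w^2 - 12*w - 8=4*s^2 + 44*s - 4*w^2 + 4*w + 120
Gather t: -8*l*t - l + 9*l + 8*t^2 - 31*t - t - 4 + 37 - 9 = 8*l + 8*t^2 + t*(-8*l - 32) + 24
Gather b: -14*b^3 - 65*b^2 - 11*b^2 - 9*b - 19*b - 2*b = -14*b^3 - 76*b^2 - 30*b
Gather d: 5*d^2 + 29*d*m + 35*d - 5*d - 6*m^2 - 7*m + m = 5*d^2 + d*(29*m + 30) - 6*m^2 - 6*m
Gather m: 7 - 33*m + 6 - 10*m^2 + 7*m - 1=-10*m^2 - 26*m + 12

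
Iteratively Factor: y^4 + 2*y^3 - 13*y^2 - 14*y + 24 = (y + 4)*(y^3 - 2*y^2 - 5*y + 6) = (y - 1)*(y + 4)*(y^2 - y - 6) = (y - 1)*(y + 2)*(y + 4)*(y - 3)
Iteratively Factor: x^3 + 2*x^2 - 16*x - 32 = (x - 4)*(x^2 + 6*x + 8) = (x - 4)*(x + 4)*(x + 2)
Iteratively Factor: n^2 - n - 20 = (n + 4)*(n - 5)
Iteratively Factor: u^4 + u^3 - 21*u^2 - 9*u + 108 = (u - 3)*(u^3 + 4*u^2 - 9*u - 36) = (u - 3)*(u + 4)*(u^2 - 9) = (u - 3)*(u + 3)*(u + 4)*(u - 3)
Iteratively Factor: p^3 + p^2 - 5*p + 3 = (p - 1)*(p^2 + 2*p - 3) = (p - 1)*(p + 3)*(p - 1)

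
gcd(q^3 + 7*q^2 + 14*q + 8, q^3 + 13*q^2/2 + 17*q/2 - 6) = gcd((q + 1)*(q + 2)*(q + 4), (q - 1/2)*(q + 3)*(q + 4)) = q + 4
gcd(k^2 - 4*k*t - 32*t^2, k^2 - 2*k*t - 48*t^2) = -k + 8*t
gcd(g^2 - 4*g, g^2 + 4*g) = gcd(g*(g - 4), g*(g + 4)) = g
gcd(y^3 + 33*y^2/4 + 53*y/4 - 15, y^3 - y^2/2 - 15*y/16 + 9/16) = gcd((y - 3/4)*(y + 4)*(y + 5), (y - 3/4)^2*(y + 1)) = y - 3/4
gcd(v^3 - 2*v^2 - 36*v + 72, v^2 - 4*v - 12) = v - 6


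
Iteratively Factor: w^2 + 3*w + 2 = (w + 1)*(w + 2)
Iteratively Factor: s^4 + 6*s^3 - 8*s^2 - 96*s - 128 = (s - 4)*(s^3 + 10*s^2 + 32*s + 32) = (s - 4)*(s + 4)*(s^2 + 6*s + 8) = (s - 4)*(s + 4)^2*(s + 2)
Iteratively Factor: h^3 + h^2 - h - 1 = (h - 1)*(h^2 + 2*h + 1) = (h - 1)*(h + 1)*(h + 1)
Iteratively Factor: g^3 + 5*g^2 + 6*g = (g + 3)*(g^2 + 2*g) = g*(g + 3)*(g + 2)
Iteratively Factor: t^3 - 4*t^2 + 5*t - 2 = (t - 1)*(t^2 - 3*t + 2) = (t - 1)^2*(t - 2)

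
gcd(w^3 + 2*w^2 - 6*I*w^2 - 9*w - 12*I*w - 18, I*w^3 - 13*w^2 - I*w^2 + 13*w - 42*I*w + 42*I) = 1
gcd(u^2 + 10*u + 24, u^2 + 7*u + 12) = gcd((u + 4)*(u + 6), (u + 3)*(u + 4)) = u + 4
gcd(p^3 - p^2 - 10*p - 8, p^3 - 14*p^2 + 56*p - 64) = p - 4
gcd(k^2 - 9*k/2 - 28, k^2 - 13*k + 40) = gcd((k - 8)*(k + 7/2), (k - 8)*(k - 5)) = k - 8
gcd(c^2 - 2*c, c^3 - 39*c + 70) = c - 2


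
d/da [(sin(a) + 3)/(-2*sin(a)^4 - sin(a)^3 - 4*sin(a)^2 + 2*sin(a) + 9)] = (6*sin(a)^4 + 26*sin(a)^3 + 13*sin(a)^2 + 24*sin(a) + 3)*cos(a)/(2*sin(a)^4 + sin(a)^3 + 4*sin(a)^2 - 2*sin(a) - 9)^2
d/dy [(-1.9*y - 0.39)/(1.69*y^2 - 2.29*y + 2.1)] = (3.211*y^2 + 1.3182*y - 4.8831)/(2.8561*y^4 - 7.7402*y^3 + 12.3421*y^2 - 9.618*y + 4.41)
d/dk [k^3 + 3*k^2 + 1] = 3*k*(k + 2)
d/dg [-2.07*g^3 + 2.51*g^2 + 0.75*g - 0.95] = -6.21*g^2 + 5.02*g + 0.75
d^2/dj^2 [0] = 0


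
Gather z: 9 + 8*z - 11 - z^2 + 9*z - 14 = -z^2 + 17*z - 16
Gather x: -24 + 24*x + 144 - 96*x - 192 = -72*x - 72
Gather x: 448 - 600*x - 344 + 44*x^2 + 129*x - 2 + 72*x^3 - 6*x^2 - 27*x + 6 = 72*x^3 + 38*x^2 - 498*x + 108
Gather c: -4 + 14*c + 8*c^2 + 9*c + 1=8*c^2 + 23*c - 3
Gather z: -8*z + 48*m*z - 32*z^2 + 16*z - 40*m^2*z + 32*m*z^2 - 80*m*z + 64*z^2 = z^2*(32*m + 32) + z*(-40*m^2 - 32*m + 8)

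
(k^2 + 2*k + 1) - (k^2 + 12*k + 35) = -10*k - 34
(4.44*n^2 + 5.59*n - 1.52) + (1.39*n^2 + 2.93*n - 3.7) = 5.83*n^2 + 8.52*n - 5.22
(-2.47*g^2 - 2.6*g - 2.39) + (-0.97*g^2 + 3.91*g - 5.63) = -3.44*g^2 + 1.31*g - 8.02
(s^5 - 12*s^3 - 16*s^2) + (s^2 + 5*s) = s^5 - 12*s^3 - 15*s^2 + 5*s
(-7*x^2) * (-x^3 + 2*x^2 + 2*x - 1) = 7*x^5 - 14*x^4 - 14*x^3 + 7*x^2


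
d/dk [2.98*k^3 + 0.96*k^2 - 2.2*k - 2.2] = 8.94*k^2 + 1.92*k - 2.2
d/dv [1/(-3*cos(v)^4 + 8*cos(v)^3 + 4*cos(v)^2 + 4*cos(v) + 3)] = 4*(-3*cos(v)^3 + 6*cos(v)^2 + 2*cos(v) + 1)*sin(v)/(-3*cos(v)^4 + 8*cos(v)^3 + 4*cos(v)^2 + 4*cos(v) + 3)^2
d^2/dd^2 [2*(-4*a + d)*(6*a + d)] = 4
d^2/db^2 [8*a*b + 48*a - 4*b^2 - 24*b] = -8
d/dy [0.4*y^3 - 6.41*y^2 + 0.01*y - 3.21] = 1.2*y^2 - 12.82*y + 0.01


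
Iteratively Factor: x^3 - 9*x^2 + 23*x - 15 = (x - 1)*(x^2 - 8*x + 15) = (x - 5)*(x - 1)*(x - 3)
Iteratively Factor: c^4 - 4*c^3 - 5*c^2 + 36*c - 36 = (c + 3)*(c^3 - 7*c^2 + 16*c - 12) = (c - 2)*(c + 3)*(c^2 - 5*c + 6) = (c - 3)*(c - 2)*(c + 3)*(c - 2)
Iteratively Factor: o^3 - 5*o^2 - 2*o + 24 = (o - 3)*(o^2 - 2*o - 8) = (o - 4)*(o - 3)*(o + 2)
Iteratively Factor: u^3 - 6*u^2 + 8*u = (u - 2)*(u^2 - 4*u) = (u - 4)*(u - 2)*(u)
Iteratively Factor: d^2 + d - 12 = (d - 3)*(d + 4)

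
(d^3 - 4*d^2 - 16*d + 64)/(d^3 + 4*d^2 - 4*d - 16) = (d^2 - 8*d + 16)/(d^2 - 4)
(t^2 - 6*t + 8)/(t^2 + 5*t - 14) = (t - 4)/(t + 7)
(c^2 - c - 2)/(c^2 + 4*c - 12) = (c + 1)/(c + 6)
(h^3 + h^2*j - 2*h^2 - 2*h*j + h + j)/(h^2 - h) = h + j - 1 - j/h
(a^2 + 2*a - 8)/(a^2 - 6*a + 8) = (a + 4)/(a - 4)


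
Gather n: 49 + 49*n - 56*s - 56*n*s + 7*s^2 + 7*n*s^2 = n*(7*s^2 - 56*s + 49) + 7*s^2 - 56*s + 49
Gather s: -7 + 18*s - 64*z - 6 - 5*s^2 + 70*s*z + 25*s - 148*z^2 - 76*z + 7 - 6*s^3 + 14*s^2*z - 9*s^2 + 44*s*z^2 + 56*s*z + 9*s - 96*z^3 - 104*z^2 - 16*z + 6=-6*s^3 + s^2*(14*z - 14) + s*(44*z^2 + 126*z + 52) - 96*z^3 - 252*z^2 - 156*z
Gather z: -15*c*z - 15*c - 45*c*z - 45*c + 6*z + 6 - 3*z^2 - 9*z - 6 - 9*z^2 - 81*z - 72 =-60*c - 12*z^2 + z*(-60*c - 84) - 72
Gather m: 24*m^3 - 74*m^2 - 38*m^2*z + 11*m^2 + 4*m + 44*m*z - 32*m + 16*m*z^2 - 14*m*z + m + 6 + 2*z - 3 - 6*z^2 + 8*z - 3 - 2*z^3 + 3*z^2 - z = 24*m^3 + m^2*(-38*z - 63) + m*(16*z^2 + 30*z - 27) - 2*z^3 - 3*z^2 + 9*z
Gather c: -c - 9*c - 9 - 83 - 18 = -10*c - 110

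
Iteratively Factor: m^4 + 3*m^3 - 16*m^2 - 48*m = (m + 3)*(m^3 - 16*m) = (m - 4)*(m + 3)*(m^2 + 4*m) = (m - 4)*(m + 3)*(m + 4)*(m)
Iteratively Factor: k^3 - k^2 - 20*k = (k + 4)*(k^2 - 5*k) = (k - 5)*(k + 4)*(k)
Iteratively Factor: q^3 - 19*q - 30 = (q + 2)*(q^2 - 2*q - 15) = (q - 5)*(q + 2)*(q + 3)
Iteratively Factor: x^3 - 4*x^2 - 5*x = (x - 5)*(x^2 + x) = (x - 5)*(x + 1)*(x)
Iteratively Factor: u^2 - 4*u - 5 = (u - 5)*(u + 1)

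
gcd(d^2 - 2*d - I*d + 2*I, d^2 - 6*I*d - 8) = 1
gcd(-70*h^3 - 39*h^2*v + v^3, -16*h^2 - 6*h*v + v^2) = 2*h + v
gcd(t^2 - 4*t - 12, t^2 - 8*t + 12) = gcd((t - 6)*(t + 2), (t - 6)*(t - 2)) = t - 6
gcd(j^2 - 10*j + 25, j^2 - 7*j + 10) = j - 5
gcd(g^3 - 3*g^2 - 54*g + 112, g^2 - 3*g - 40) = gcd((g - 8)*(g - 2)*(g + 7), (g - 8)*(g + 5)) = g - 8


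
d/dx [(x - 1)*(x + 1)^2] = (x + 1)*(3*x - 1)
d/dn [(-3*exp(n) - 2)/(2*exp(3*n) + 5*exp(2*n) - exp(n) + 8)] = ((3*exp(n) + 2)*(6*exp(2*n) + 10*exp(n) - 1) - 6*exp(3*n) - 15*exp(2*n) + 3*exp(n) - 24)*exp(n)/(2*exp(3*n) + 5*exp(2*n) - exp(n) + 8)^2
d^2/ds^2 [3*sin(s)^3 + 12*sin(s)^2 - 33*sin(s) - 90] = -27*sin(s)^3 - 48*sin(s)^2 + 51*sin(s) + 24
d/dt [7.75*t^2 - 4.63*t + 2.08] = 15.5*t - 4.63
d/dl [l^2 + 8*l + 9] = 2*l + 8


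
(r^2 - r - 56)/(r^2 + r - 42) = (r - 8)/(r - 6)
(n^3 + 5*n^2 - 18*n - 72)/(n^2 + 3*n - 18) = (n^2 - n - 12)/(n - 3)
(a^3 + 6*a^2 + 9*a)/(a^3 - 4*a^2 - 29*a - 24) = a*(a + 3)/(a^2 - 7*a - 8)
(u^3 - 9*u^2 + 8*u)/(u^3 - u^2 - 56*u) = (u - 1)/(u + 7)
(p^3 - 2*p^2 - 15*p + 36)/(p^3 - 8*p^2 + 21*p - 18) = (p + 4)/(p - 2)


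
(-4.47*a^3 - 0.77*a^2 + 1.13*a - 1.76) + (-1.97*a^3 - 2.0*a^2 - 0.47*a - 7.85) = -6.44*a^3 - 2.77*a^2 + 0.66*a - 9.61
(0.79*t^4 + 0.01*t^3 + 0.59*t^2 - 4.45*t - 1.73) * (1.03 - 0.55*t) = -0.4345*t^5 + 0.8082*t^4 - 0.3142*t^3 + 3.0552*t^2 - 3.632*t - 1.7819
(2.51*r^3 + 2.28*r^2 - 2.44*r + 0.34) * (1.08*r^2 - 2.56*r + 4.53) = 2.7108*r^5 - 3.9632*r^4 + 2.8983*r^3 + 16.942*r^2 - 11.9236*r + 1.5402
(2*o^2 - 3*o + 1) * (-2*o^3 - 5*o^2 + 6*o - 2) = -4*o^5 - 4*o^4 + 25*o^3 - 27*o^2 + 12*o - 2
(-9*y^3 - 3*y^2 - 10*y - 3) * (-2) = 18*y^3 + 6*y^2 + 20*y + 6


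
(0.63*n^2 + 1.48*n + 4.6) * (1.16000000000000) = 0.7308*n^2 + 1.7168*n + 5.336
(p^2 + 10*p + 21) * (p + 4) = p^3 + 14*p^2 + 61*p + 84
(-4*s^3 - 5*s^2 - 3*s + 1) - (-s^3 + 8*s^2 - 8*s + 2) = -3*s^3 - 13*s^2 + 5*s - 1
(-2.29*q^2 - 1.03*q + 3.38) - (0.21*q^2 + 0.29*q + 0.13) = -2.5*q^2 - 1.32*q + 3.25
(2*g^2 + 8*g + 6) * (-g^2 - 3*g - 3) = -2*g^4 - 14*g^3 - 36*g^2 - 42*g - 18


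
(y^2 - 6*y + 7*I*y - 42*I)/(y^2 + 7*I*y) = (y - 6)/y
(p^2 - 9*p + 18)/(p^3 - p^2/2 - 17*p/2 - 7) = 2*(-p^2 + 9*p - 18)/(-2*p^3 + p^2 + 17*p + 14)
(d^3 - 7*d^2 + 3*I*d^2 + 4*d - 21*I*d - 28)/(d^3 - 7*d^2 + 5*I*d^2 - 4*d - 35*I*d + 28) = (d - I)/(d + I)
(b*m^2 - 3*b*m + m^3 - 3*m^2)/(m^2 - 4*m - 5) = m*(-b*m + 3*b - m^2 + 3*m)/(-m^2 + 4*m + 5)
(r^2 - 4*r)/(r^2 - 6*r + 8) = r/(r - 2)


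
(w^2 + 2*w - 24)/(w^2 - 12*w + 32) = (w + 6)/(w - 8)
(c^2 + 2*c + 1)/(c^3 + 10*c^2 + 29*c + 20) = (c + 1)/(c^2 + 9*c + 20)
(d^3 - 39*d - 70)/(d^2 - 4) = (d^2 - 2*d - 35)/(d - 2)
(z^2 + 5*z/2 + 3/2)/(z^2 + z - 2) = (z^2 + 5*z/2 + 3/2)/(z^2 + z - 2)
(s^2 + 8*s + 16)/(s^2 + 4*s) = (s + 4)/s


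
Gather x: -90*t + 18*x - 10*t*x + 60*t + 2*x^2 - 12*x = -30*t + 2*x^2 + x*(6 - 10*t)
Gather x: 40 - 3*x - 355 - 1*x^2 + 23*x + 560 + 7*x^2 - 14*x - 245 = 6*x^2 + 6*x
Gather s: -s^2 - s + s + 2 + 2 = 4 - s^2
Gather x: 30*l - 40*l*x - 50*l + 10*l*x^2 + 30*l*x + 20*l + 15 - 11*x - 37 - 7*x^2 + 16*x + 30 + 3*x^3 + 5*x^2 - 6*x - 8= 3*x^3 + x^2*(10*l - 2) + x*(-10*l - 1)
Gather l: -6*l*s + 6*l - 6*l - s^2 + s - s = -6*l*s - s^2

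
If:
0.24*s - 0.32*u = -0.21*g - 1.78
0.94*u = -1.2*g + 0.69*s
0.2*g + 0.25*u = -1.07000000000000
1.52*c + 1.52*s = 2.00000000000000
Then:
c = 8.97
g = -2.81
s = -7.66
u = -2.03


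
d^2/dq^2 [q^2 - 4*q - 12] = 2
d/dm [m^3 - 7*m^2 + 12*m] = 3*m^2 - 14*m + 12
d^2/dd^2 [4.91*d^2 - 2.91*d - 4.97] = 9.82000000000000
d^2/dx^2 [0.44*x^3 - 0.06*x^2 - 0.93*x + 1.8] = 2.64*x - 0.12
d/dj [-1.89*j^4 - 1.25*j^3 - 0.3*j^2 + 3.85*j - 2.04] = -7.56*j^3 - 3.75*j^2 - 0.6*j + 3.85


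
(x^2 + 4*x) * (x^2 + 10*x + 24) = x^4 + 14*x^3 + 64*x^2 + 96*x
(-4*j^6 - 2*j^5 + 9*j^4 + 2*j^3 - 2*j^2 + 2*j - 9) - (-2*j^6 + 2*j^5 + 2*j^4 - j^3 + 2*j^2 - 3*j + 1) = -2*j^6 - 4*j^5 + 7*j^4 + 3*j^3 - 4*j^2 + 5*j - 10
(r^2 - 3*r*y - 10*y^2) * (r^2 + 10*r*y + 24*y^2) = r^4 + 7*r^3*y - 16*r^2*y^2 - 172*r*y^3 - 240*y^4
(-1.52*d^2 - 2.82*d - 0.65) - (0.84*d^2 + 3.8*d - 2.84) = -2.36*d^2 - 6.62*d + 2.19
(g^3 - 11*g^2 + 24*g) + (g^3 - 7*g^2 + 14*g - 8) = 2*g^3 - 18*g^2 + 38*g - 8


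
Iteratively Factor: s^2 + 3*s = (s)*(s + 3)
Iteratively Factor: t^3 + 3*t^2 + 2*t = (t + 2)*(t^2 + t) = t*(t + 2)*(t + 1)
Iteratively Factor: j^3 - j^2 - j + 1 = (j - 1)*(j^2 - 1) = (j - 1)^2*(j + 1)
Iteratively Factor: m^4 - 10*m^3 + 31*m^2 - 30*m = (m - 2)*(m^3 - 8*m^2 + 15*m) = (m - 5)*(m - 2)*(m^2 - 3*m) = m*(m - 5)*(m - 2)*(m - 3)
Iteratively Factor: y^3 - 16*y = (y + 4)*(y^2 - 4*y) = y*(y + 4)*(y - 4)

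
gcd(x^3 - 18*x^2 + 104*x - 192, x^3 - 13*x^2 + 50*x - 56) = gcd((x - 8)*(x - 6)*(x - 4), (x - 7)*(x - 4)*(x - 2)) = x - 4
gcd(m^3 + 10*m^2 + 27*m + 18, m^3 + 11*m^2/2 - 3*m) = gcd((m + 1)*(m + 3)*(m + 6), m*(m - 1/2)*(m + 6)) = m + 6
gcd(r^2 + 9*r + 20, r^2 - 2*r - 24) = r + 4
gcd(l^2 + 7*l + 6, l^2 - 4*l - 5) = l + 1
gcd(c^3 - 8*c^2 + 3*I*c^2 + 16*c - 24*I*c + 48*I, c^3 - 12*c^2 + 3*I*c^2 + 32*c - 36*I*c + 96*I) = c^2 + c*(-4 + 3*I) - 12*I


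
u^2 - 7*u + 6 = (u - 6)*(u - 1)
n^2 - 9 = (n - 3)*(n + 3)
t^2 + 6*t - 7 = (t - 1)*(t + 7)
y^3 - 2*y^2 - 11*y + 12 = (y - 4)*(y - 1)*(y + 3)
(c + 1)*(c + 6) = c^2 + 7*c + 6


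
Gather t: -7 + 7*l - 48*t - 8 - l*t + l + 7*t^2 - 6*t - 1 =8*l + 7*t^2 + t*(-l - 54) - 16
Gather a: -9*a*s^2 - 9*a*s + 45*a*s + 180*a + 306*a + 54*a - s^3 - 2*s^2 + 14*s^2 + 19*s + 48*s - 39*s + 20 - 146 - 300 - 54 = a*(-9*s^2 + 36*s + 540) - s^3 + 12*s^2 + 28*s - 480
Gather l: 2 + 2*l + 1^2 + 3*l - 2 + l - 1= 6*l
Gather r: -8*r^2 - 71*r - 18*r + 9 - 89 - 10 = -8*r^2 - 89*r - 90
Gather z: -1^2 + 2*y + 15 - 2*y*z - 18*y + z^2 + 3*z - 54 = -16*y + z^2 + z*(3 - 2*y) - 40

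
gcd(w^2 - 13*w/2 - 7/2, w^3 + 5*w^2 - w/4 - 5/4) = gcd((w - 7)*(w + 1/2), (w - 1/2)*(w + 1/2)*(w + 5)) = w + 1/2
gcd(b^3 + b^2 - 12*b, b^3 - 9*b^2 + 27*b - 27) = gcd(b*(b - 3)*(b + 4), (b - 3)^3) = b - 3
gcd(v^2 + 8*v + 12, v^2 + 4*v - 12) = v + 6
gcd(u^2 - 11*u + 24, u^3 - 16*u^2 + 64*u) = u - 8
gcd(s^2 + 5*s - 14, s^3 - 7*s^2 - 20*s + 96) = 1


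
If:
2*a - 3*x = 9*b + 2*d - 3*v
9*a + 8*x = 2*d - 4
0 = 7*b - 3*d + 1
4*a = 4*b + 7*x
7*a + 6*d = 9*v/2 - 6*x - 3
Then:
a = -522/19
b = -40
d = -93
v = -2974/19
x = 136/19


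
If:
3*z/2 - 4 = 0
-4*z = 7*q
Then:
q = -32/21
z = 8/3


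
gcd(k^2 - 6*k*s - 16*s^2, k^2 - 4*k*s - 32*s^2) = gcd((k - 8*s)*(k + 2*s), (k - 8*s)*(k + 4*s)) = -k + 8*s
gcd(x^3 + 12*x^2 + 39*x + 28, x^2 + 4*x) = x + 4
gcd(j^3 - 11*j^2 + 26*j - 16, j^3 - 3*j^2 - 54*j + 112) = j^2 - 10*j + 16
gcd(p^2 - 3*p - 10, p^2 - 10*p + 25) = p - 5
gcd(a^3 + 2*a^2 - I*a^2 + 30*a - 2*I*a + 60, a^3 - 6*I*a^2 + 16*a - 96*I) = a - 6*I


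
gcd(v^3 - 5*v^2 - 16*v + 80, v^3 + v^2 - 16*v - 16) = v^2 - 16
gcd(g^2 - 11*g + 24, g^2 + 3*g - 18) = g - 3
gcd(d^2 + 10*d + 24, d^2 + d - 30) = d + 6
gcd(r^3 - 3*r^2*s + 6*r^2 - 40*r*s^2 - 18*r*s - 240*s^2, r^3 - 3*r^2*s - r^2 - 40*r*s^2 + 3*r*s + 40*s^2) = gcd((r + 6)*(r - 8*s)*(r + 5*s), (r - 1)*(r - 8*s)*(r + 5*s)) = r^2 - 3*r*s - 40*s^2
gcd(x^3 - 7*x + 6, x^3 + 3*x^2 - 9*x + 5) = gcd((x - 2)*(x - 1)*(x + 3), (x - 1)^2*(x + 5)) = x - 1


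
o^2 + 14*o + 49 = (o + 7)^2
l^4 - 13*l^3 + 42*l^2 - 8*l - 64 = (l - 8)*(l - 4)*(l - 2)*(l + 1)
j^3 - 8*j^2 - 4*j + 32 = (j - 8)*(j - 2)*(j + 2)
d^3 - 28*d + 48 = (d - 4)*(d - 2)*(d + 6)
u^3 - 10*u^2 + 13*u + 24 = (u - 8)*(u - 3)*(u + 1)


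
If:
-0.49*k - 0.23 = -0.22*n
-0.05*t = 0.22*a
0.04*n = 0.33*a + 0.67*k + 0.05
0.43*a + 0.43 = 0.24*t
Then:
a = -0.29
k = 0.15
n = 1.38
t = 1.27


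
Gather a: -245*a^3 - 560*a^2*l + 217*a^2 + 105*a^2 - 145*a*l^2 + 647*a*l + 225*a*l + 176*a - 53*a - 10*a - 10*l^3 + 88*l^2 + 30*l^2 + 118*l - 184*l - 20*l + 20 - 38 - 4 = -245*a^3 + a^2*(322 - 560*l) + a*(-145*l^2 + 872*l + 113) - 10*l^3 + 118*l^2 - 86*l - 22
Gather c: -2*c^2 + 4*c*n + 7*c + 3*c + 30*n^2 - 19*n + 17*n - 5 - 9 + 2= -2*c^2 + c*(4*n + 10) + 30*n^2 - 2*n - 12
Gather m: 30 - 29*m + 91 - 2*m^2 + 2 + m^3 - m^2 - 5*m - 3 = m^3 - 3*m^2 - 34*m + 120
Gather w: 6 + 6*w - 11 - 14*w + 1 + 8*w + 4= 0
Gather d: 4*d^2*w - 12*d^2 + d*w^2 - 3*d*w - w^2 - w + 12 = d^2*(4*w - 12) + d*(w^2 - 3*w) - w^2 - w + 12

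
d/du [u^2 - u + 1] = 2*u - 1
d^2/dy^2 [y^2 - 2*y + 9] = 2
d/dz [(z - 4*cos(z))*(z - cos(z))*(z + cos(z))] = 4*z^2*sin(z) + 3*z^2 + z*sin(2*z) - 8*z*cos(z) - 12*sin(z)*cos(z)^2 - cos(z)^2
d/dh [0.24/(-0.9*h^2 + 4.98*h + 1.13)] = (0.432*h - 1.1952)/(-0.9*h^2 + 4.98*h + 1.13)^2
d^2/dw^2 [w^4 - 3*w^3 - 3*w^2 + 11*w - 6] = 12*w^2 - 18*w - 6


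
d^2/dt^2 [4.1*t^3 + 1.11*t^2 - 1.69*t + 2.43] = 24.6*t + 2.22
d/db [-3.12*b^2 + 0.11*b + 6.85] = 0.11 - 6.24*b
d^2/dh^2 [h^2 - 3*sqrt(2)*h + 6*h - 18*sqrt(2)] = 2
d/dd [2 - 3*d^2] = -6*d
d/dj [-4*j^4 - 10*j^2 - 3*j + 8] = -16*j^3 - 20*j - 3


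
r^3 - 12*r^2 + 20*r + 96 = (r - 8)*(r - 6)*(r + 2)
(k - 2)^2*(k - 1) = k^3 - 5*k^2 + 8*k - 4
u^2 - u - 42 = (u - 7)*(u + 6)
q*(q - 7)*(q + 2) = q^3 - 5*q^2 - 14*q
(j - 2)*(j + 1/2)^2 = j^3 - j^2 - 7*j/4 - 1/2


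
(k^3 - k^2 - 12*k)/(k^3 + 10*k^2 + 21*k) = (k - 4)/(k + 7)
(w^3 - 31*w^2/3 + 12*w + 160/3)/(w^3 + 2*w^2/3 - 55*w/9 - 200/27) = 9*(w^2 - 12*w + 32)/(9*w^2 - 9*w - 40)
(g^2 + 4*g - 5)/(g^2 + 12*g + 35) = (g - 1)/(g + 7)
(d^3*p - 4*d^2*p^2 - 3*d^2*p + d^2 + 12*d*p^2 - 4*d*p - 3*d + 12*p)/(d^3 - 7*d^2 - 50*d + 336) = (d^3*p - 4*d^2*p^2 - 3*d^2*p + d^2 + 12*d*p^2 - 4*d*p - 3*d + 12*p)/(d^3 - 7*d^2 - 50*d + 336)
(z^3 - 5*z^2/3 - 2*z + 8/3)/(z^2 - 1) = (3*z^2 - 2*z - 8)/(3*(z + 1))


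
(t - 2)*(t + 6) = t^2 + 4*t - 12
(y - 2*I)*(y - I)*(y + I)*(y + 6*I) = y^4 + 4*I*y^3 + 13*y^2 + 4*I*y + 12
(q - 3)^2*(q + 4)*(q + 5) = q^4 + 3*q^3 - 25*q^2 - 39*q + 180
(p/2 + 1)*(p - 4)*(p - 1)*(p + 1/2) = p^4/2 - 5*p^3/4 - 15*p^2/4 + 5*p/2 + 2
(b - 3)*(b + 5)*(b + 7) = b^3 + 9*b^2 - b - 105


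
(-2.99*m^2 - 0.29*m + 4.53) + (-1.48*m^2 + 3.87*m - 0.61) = -4.47*m^2 + 3.58*m + 3.92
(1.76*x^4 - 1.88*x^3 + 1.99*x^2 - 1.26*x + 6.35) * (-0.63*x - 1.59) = -1.1088*x^5 - 1.614*x^4 + 1.7355*x^3 - 2.3703*x^2 - 1.9971*x - 10.0965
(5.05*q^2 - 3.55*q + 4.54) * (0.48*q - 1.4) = 2.424*q^3 - 8.774*q^2 + 7.1492*q - 6.356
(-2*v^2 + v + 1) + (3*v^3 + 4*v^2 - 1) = 3*v^3 + 2*v^2 + v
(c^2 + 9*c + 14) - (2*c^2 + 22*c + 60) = -c^2 - 13*c - 46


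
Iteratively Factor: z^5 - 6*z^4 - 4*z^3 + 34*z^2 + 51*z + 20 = (z + 1)*(z^4 - 7*z^3 + 3*z^2 + 31*z + 20) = (z - 4)*(z + 1)*(z^3 - 3*z^2 - 9*z - 5) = (z - 5)*(z - 4)*(z + 1)*(z^2 + 2*z + 1) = (z - 5)*(z - 4)*(z + 1)^2*(z + 1)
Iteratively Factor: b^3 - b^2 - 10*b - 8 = (b - 4)*(b^2 + 3*b + 2) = (b - 4)*(b + 2)*(b + 1)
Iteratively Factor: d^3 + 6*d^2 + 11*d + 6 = (d + 2)*(d^2 + 4*d + 3) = (d + 1)*(d + 2)*(d + 3)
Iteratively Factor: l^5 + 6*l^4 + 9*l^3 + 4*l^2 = (l + 1)*(l^4 + 5*l^3 + 4*l^2) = l*(l + 1)*(l^3 + 5*l^2 + 4*l) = l^2*(l + 1)*(l^2 + 5*l + 4) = l^2*(l + 1)*(l + 4)*(l + 1)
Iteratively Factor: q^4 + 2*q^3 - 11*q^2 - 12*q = (q)*(q^3 + 2*q^2 - 11*q - 12) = q*(q - 3)*(q^2 + 5*q + 4) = q*(q - 3)*(q + 4)*(q + 1)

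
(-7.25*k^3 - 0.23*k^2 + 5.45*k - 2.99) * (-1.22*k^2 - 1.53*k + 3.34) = 8.845*k^5 + 11.3731*k^4 - 30.5121*k^3 - 5.4589*k^2 + 22.7777*k - 9.9866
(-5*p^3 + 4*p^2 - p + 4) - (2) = -5*p^3 + 4*p^2 - p + 2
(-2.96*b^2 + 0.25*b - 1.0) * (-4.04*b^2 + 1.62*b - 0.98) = 11.9584*b^4 - 5.8052*b^3 + 7.3458*b^2 - 1.865*b + 0.98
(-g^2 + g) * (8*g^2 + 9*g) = -8*g^4 - g^3 + 9*g^2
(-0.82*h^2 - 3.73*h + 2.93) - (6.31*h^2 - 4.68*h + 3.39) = -7.13*h^2 + 0.95*h - 0.46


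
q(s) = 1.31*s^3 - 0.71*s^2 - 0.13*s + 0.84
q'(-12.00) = 582.83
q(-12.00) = -2363.52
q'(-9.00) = 330.98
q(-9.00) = -1010.49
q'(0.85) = 1.50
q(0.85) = 1.02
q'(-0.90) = 4.33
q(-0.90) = -0.57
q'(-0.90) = 4.33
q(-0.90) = -0.57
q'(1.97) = 12.32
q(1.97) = 7.84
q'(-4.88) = 100.39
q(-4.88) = -167.67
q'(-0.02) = -0.10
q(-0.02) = 0.84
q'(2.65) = 23.71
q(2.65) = 19.89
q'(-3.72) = 59.54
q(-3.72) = -75.94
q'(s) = 3.93*s^2 - 1.42*s - 0.13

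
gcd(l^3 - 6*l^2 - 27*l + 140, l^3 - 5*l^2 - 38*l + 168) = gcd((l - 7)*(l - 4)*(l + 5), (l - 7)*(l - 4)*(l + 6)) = l^2 - 11*l + 28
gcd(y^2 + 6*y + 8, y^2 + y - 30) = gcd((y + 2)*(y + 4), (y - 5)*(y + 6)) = 1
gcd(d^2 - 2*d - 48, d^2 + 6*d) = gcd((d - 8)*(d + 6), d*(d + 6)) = d + 6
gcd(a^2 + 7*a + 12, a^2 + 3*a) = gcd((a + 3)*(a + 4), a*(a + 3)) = a + 3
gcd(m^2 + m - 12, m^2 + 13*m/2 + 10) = m + 4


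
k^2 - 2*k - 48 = (k - 8)*(k + 6)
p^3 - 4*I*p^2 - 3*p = p*(p - 3*I)*(p - I)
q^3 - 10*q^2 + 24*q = q*(q - 6)*(q - 4)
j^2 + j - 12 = (j - 3)*(j + 4)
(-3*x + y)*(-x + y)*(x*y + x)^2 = 3*x^4*y^2 + 6*x^4*y + 3*x^4 - 4*x^3*y^3 - 8*x^3*y^2 - 4*x^3*y + x^2*y^4 + 2*x^2*y^3 + x^2*y^2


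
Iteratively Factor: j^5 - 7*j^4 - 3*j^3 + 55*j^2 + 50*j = (j)*(j^4 - 7*j^3 - 3*j^2 + 55*j + 50) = j*(j + 1)*(j^3 - 8*j^2 + 5*j + 50) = j*(j + 1)*(j + 2)*(j^2 - 10*j + 25) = j*(j - 5)*(j + 1)*(j + 2)*(j - 5)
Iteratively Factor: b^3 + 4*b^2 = (b)*(b^2 + 4*b) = b*(b + 4)*(b)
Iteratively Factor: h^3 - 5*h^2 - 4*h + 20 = (h - 2)*(h^2 - 3*h - 10) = (h - 5)*(h - 2)*(h + 2)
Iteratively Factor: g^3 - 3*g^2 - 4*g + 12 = (g - 2)*(g^2 - g - 6) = (g - 2)*(g + 2)*(g - 3)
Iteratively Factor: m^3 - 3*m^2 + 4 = (m - 2)*(m^2 - m - 2) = (m - 2)^2*(m + 1)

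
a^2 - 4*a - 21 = (a - 7)*(a + 3)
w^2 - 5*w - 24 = (w - 8)*(w + 3)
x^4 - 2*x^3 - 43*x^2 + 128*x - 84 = (x - 6)*(x - 2)*(x - 1)*(x + 7)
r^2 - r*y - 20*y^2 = (r - 5*y)*(r + 4*y)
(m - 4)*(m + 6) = m^2 + 2*m - 24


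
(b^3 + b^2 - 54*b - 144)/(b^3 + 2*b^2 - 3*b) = (b^2 - 2*b - 48)/(b*(b - 1))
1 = 1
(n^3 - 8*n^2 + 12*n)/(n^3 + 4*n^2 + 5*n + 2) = n*(n^2 - 8*n + 12)/(n^3 + 4*n^2 + 5*n + 2)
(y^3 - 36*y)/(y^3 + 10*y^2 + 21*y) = (y^2 - 36)/(y^2 + 10*y + 21)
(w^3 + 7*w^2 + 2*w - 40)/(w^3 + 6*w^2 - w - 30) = (w + 4)/(w + 3)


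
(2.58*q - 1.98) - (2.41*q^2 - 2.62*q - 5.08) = -2.41*q^2 + 5.2*q + 3.1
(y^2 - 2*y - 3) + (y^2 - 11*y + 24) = 2*y^2 - 13*y + 21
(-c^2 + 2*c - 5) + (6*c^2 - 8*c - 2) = 5*c^2 - 6*c - 7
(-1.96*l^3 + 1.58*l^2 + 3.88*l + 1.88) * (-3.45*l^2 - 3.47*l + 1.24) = 6.762*l^5 + 1.3502*l^4 - 21.299*l^3 - 17.9904*l^2 - 1.7124*l + 2.3312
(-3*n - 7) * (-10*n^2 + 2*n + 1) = 30*n^3 + 64*n^2 - 17*n - 7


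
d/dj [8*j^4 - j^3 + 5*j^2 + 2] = j*(32*j^2 - 3*j + 10)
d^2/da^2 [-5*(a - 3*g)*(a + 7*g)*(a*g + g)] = 10*g*(-3*a - 4*g - 1)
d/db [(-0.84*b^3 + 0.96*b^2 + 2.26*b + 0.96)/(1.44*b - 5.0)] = (-2.4192*b^3 + 13.9824*b^2 - 9.6*b - 12.6824)/(2.0736*b^2 - 14.4*b + 25.0)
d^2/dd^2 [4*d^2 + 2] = 8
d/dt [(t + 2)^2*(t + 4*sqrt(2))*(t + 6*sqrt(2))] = 4*t^3 + 12*t^2 + 30*sqrt(2)*t^2 + 104*t + 80*sqrt(2)*t + 40*sqrt(2) + 192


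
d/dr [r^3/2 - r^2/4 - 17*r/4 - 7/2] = 3*r^2/2 - r/2 - 17/4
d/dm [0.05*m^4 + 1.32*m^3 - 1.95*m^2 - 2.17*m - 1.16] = 0.2*m^3 + 3.96*m^2 - 3.9*m - 2.17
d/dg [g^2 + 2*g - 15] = 2*g + 2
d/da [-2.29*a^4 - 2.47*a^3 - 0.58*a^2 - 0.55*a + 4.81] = -9.16*a^3 - 7.41*a^2 - 1.16*a - 0.55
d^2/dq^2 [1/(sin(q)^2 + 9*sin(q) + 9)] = (-4*sin(q)^4 - 27*sin(q)^3 - 39*sin(q)^2 + 135*sin(q) + 144)/(sin(q)^2 + 9*sin(q) + 9)^3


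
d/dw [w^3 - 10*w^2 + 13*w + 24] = 3*w^2 - 20*w + 13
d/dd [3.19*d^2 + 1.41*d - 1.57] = 6.38*d + 1.41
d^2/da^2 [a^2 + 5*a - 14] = 2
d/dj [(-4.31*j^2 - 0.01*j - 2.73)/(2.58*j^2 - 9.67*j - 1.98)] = (41.7035*j^2 + 31.1544*j - 26.3793)/(6.6564*j^4 - 49.8972*j^3 + 83.2921*j^2 + 38.2932*j + 3.9204)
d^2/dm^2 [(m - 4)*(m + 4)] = 2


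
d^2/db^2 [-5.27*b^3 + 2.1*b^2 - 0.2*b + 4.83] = 4.2 - 31.62*b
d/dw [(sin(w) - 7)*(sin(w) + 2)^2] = 3*(sin(w) - 4)*(sin(w) + 2)*cos(w)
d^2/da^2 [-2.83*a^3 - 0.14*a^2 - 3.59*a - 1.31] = -16.98*a - 0.28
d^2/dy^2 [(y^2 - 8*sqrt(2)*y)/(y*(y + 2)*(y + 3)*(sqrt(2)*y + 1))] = 2*(6*y^5 - 93*sqrt(2)*y^4 + 30*y^4 - 635*sqrt(2)*y^3 - 89*y^3 - 1548*sqrt(2)*y^2 - 720*y^2 - 1650*sqrt(2)*y - 1218*y - 764*sqrt(2) - 510)/(2*sqrt(2)*y^9 + 6*y^8 + 30*sqrt(2)*y^8 + 90*y^7 + 189*sqrt(2)*y^7 + 559*y^6 + 655*sqrt(2)*y^6 + 1845*y^5 + 1395*sqrt(2)*y^5 + 1995*sqrt(2)*y^4 + 3441*y^4 + 2106*sqrt(2)*y^3 + 3545*y^3 + 1854*y^2 + 1620*sqrt(2)*y^2 + 540*y + 648*sqrt(2)*y + 216)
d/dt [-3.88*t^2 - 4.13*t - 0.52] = -7.76*t - 4.13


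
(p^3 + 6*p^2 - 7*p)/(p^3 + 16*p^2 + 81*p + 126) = p*(p - 1)/(p^2 + 9*p + 18)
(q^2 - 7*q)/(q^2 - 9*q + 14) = q/(q - 2)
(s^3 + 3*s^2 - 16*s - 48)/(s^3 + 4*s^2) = (s^2 - s - 12)/s^2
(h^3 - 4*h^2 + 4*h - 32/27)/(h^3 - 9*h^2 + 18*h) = (h^3 - 4*h^2 + 4*h - 32/27)/(h*(h^2 - 9*h + 18))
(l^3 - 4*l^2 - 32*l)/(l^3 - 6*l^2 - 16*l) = (l + 4)/(l + 2)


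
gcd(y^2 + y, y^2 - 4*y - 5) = y + 1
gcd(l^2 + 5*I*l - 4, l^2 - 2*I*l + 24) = l + 4*I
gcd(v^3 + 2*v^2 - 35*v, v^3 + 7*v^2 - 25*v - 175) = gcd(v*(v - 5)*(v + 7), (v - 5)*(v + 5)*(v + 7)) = v^2 + 2*v - 35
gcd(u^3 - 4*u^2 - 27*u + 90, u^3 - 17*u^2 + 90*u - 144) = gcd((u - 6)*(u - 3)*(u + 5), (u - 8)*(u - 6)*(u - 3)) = u^2 - 9*u + 18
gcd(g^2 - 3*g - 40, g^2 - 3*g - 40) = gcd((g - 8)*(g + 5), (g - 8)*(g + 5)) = g^2 - 3*g - 40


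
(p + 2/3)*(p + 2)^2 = p^3 + 14*p^2/3 + 20*p/3 + 8/3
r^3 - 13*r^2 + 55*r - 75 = (r - 5)^2*(r - 3)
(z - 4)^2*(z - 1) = z^3 - 9*z^2 + 24*z - 16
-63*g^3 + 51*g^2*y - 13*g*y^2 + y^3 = (-7*g + y)*(-3*g + y)^2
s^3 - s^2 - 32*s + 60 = (s - 5)*(s - 2)*(s + 6)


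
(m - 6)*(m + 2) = m^2 - 4*m - 12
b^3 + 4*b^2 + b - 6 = (b - 1)*(b + 2)*(b + 3)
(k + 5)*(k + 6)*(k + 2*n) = k^3 + 2*k^2*n + 11*k^2 + 22*k*n + 30*k + 60*n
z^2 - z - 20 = (z - 5)*(z + 4)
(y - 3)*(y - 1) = y^2 - 4*y + 3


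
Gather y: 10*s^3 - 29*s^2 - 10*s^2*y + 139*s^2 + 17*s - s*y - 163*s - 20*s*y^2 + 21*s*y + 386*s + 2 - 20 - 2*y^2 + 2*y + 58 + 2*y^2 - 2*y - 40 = 10*s^3 + 110*s^2 - 20*s*y^2 + 240*s + y*(-10*s^2 + 20*s)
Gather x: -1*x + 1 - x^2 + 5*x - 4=-x^2 + 4*x - 3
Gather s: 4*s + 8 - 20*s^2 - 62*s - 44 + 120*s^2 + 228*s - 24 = 100*s^2 + 170*s - 60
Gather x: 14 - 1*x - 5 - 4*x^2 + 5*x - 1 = -4*x^2 + 4*x + 8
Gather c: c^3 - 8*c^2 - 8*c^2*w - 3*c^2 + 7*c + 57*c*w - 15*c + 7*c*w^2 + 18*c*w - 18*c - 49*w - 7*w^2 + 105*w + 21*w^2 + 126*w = c^3 + c^2*(-8*w - 11) + c*(7*w^2 + 75*w - 26) + 14*w^2 + 182*w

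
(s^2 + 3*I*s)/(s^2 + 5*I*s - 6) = s/(s + 2*I)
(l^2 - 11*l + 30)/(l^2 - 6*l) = (l - 5)/l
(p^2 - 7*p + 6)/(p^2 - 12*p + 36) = (p - 1)/(p - 6)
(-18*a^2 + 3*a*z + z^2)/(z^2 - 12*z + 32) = (-18*a^2 + 3*a*z + z^2)/(z^2 - 12*z + 32)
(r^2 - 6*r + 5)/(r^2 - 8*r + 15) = (r - 1)/(r - 3)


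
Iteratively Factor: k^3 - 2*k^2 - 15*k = (k)*(k^2 - 2*k - 15) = k*(k + 3)*(k - 5)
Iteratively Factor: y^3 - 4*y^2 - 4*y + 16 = (y - 4)*(y^2 - 4) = (y - 4)*(y + 2)*(y - 2)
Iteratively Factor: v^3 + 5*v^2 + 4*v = (v)*(v^2 + 5*v + 4) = v*(v + 4)*(v + 1)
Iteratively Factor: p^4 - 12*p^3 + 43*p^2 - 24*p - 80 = (p - 5)*(p^3 - 7*p^2 + 8*p + 16) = (p - 5)*(p - 4)*(p^2 - 3*p - 4) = (p - 5)*(p - 4)*(p + 1)*(p - 4)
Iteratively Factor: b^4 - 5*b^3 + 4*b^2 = (b - 1)*(b^3 - 4*b^2) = b*(b - 1)*(b^2 - 4*b) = b^2*(b - 1)*(b - 4)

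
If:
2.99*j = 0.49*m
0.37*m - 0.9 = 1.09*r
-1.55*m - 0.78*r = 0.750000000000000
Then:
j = -0.01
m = -0.06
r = -0.85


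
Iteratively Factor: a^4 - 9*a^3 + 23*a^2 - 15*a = (a - 3)*(a^3 - 6*a^2 + 5*a) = a*(a - 3)*(a^2 - 6*a + 5) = a*(a - 3)*(a - 1)*(a - 5)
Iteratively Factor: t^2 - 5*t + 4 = (t - 1)*(t - 4)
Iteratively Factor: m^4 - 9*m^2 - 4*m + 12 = (m + 2)*(m^3 - 2*m^2 - 5*m + 6) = (m - 1)*(m + 2)*(m^2 - m - 6) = (m - 3)*(m - 1)*(m + 2)*(m + 2)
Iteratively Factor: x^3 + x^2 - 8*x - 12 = (x + 2)*(x^2 - x - 6) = (x - 3)*(x + 2)*(x + 2)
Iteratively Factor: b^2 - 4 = (b - 2)*(b + 2)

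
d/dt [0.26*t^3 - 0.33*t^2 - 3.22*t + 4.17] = 0.78*t^2 - 0.66*t - 3.22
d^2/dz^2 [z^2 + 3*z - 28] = 2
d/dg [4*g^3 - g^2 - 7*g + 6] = 12*g^2 - 2*g - 7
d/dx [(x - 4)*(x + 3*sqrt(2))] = 2*x - 4 + 3*sqrt(2)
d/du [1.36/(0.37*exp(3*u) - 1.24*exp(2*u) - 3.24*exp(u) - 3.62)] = (-1.5096*exp(2*u) + 3.3728*exp(u) + 4.4064)*exp(u)/(-0.37*exp(3*u) + 1.24*exp(2*u) + 3.24*exp(u) + 3.62)^2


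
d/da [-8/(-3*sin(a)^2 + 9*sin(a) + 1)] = 24*(3 - 2*sin(a))*cos(a)/(-3*sin(a)^2 + 9*sin(a) + 1)^2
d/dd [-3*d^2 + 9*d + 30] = 9 - 6*d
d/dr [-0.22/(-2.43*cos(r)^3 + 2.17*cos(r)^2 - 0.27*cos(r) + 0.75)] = (1.6038*cos(r)^2 - 0.9548*cos(r) + 0.0594)*sin(r)/(2.43*cos(r)^3 - 2.17*cos(r)^2 + 0.27*cos(r) - 0.75)^2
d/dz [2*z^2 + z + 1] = 4*z + 1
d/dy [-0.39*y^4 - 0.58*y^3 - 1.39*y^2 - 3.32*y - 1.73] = -1.56*y^3 - 1.74*y^2 - 2.78*y - 3.32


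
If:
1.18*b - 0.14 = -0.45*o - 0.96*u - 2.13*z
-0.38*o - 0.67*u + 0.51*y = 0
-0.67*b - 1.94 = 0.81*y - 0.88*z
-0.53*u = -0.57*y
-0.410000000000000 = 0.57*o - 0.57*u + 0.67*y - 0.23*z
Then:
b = -2.24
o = -0.35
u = 0.67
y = 0.63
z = 1.08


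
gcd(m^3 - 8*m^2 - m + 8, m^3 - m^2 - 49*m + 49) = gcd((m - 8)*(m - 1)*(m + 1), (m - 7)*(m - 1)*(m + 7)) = m - 1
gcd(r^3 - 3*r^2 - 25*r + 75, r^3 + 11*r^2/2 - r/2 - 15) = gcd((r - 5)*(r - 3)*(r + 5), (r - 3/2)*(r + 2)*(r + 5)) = r + 5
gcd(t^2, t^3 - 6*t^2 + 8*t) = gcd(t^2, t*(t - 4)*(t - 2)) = t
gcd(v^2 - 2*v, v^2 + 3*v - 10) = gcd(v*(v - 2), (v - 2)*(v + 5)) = v - 2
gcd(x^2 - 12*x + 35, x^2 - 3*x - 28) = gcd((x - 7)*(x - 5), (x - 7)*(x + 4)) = x - 7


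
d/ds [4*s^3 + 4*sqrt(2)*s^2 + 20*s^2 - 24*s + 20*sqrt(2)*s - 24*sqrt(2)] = 12*s^2 + 8*sqrt(2)*s + 40*s - 24 + 20*sqrt(2)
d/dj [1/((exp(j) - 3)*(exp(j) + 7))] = 2*(-exp(j) - 2)*exp(j)/(exp(4*j) + 8*exp(3*j) - 26*exp(2*j) - 168*exp(j) + 441)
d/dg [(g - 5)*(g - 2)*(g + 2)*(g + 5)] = 4*g^3 - 58*g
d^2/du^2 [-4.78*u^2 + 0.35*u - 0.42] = -9.56000000000000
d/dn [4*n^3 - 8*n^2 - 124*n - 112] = 12*n^2 - 16*n - 124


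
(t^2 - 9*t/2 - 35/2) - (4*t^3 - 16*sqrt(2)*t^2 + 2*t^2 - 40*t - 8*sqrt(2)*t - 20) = -4*t^3 - t^2 + 16*sqrt(2)*t^2 + 8*sqrt(2)*t + 71*t/2 + 5/2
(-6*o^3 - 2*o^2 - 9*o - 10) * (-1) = 6*o^3 + 2*o^2 + 9*o + 10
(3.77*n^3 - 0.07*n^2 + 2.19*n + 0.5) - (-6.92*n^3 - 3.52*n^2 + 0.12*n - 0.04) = 10.69*n^3 + 3.45*n^2 + 2.07*n + 0.54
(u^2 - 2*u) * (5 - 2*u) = -2*u^3 + 9*u^2 - 10*u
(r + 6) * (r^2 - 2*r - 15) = r^3 + 4*r^2 - 27*r - 90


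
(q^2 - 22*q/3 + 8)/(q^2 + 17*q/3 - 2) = (3*q^2 - 22*q + 24)/(3*q^2 + 17*q - 6)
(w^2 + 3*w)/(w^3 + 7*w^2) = (w + 3)/(w*(w + 7))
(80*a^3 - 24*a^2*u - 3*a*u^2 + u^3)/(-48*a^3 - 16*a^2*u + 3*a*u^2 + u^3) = (-20*a^2 + a*u + u^2)/(12*a^2 + 7*a*u + u^2)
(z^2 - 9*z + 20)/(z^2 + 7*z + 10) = (z^2 - 9*z + 20)/(z^2 + 7*z + 10)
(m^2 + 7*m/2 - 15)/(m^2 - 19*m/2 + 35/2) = (m + 6)/(m - 7)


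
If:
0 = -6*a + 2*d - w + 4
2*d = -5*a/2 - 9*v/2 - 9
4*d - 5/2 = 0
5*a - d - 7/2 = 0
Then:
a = 33/40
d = 5/8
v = -197/72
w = 3/10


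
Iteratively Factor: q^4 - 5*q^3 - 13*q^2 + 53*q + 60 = (q - 4)*(q^3 - q^2 - 17*q - 15) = (q - 4)*(q + 3)*(q^2 - 4*q - 5) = (q - 5)*(q - 4)*(q + 3)*(q + 1)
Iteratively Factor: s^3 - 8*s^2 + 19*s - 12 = (s - 4)*(s^2 - 4*s + 3) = (s - 4)*(s - 1)*(s - 3)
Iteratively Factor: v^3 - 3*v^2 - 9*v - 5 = (v + 1)*(v^2 - 4*v - 5) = (v - 5)*(v + 1)*(v + 1)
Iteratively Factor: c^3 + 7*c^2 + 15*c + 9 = (c + 1)*(c^2 + 6*c + 9) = (c + 1)*(c + 3)*(c + 3)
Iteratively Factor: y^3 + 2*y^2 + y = (y + 1)*(y^2 + y) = (y + 1)^2*(y)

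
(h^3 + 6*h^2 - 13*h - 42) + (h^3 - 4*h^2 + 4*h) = 2*h^3 + 2*h^2 - 9*h - 42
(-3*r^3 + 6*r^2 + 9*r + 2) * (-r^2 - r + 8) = 3*r^5 - 3*r^4 - 39*r^3 + 37*r^2 + 70*r + 16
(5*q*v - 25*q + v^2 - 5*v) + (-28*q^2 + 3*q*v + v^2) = -28*q^2 + 8*q*v - 25*q + 2*v^2 - 5*v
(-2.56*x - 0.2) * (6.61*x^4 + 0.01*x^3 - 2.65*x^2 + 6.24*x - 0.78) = -16.9216*x^5 - 1.3476*x^4 + 6.782*x^3 - 15.4444*x^2 + 0.7488*x + 0.156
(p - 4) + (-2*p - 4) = -p - 8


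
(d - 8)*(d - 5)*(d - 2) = d^3 - 15*d^2 + 66*d - 80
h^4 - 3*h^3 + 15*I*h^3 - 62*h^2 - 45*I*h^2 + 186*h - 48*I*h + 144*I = (h - 3)*(h + I)*(h + 6*I)*(h + 8*I)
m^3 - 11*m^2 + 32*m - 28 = (m - 7)*(m - 2)^2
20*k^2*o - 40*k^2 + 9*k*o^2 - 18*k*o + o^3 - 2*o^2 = (4*k + o)*(5*k + o)*(o - 2)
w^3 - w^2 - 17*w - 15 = (w - 5)*(w + 1)*(w + 3)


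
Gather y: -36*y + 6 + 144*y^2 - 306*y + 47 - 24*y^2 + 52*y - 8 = 120*y^2 - 290*y + 45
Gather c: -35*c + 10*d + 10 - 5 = -35*c + 10*d + 5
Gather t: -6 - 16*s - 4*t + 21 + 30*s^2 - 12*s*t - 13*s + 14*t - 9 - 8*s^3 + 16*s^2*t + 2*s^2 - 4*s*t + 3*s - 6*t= -8*s^3 + 32*s^2 - 26*s + t*(16*s^2 - 16*s + 4) + 6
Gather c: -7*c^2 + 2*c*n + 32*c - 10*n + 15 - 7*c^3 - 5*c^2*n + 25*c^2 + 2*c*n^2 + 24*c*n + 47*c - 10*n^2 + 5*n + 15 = -7*c^3 + c^2*(18 - 5*n) + c*(2*n^2 + 26*n + 79) - 10*n^2 - 5*n + 30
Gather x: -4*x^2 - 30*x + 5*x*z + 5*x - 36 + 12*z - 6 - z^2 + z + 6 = -4*x^2 + x*(5*z - 25) - z^2 + 13*z - 36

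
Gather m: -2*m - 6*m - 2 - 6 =-8*m - 8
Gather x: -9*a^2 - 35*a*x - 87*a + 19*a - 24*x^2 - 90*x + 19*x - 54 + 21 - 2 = -9*a^2 - 68*a - 24*x^2 + x*(-35*a - 71) - 35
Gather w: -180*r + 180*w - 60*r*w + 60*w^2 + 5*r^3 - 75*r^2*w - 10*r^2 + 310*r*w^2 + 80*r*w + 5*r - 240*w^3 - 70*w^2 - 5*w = 5*r^3 - 10*r^2 - 175*r - 240*w^3 + w^2*(310*r - 10) + w*(-75*r^2 + 20*r + 175)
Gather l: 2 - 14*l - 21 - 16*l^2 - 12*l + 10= -16*l^2 - 26*l - 9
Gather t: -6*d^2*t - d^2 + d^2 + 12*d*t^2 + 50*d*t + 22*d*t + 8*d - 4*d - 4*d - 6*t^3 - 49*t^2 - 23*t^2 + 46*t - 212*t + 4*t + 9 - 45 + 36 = -6*t^3 + t^2*(12*d - 72) + t*(-6*d^2 + 72*d - 162)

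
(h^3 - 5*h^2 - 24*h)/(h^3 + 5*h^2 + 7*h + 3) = h*(h - 8)/(h^2 + 2*h + 1)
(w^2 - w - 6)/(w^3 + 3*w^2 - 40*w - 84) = (w - 3)/(w^2 + w - 42)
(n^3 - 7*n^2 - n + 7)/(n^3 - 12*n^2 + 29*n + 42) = (n - 1)/(n - 6)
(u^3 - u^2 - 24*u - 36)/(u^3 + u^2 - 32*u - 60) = (u + 3)/(u + 5)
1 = 1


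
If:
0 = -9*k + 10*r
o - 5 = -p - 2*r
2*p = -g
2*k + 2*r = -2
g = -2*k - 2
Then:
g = -18/19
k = -10/19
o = 104/19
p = 9/19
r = -9/19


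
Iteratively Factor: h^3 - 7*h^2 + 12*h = (h)*(h^2 - 7*h + 12) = h*(h - 4)*(h - 3)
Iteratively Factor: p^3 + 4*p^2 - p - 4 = (p + 4)*(p^2 - 1) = (p + 1)*(p + 4)*(p - 1)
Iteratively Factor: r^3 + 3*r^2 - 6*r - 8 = (r - 2)*(r^2 + 5*r + 4) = (r - 2)*(r + 4)*(r + 1)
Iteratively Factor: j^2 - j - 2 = (j + 1)*(j - 2)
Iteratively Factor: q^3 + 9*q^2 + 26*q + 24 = (q + 2)*(q^2 + 7*q + 12) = (q + 2)*(q + 3)*(q + 4)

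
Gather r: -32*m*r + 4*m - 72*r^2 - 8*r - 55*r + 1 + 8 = 4*m - 72*r^2 + r*(-32*m - 63) + 9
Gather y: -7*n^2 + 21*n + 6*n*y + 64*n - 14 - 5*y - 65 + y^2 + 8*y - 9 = -7*n^2 + 85*n + y^2 + y*(6*n + 3) - 88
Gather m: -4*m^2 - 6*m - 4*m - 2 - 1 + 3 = -4*m^2 - 10*m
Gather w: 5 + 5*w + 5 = 5*w + 10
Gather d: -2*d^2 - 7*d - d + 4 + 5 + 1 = -2*d^2 - 8*d + 10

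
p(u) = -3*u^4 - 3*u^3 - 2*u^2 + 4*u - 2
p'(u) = -12*u^3 - 9*u^2 - 4*u + 4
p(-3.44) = -337.41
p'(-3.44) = 399.75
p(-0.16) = -2.68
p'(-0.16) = 4.46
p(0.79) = -2.74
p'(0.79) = -10.69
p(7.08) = -8676.59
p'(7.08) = -4734.20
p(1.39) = -19.56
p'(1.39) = -51.18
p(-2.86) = -160.34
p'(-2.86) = 222.55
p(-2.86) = -160.34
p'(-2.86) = 222.55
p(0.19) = -1.34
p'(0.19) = 2.83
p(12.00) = -67634.00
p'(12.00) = -22076.00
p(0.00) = -2.00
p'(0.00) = 4.00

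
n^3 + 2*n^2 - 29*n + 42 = (n - 3)*(n - 2)*(n + 7)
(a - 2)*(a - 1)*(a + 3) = a^3 - 7*a + 6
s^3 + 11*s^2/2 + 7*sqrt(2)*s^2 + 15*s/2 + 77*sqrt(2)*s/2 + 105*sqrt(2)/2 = (s + 5/2)*(s + 3)*(s + 7*sqrt(2))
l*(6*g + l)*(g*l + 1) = 6*g^2*l^2 + g*l^3 + 6*g*l + l^2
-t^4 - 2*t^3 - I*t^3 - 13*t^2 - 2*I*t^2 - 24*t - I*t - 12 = (t - 3*I)*(t + 4*I)*(I*t + I)^2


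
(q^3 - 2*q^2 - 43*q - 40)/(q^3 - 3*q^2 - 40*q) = (q + 1)/q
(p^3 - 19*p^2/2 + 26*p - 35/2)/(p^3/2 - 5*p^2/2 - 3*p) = (-2*p^3 + 19*p^2 - 52*p + 35)/(p*(-p^2 + 5*p + 6))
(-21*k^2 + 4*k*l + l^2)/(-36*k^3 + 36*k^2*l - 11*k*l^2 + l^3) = (7*k + l)/(12*k^2 - 8*k*l + l^2)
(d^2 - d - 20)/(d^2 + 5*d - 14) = (d^2 - d - 20)/(d^2 + 5*d - 14)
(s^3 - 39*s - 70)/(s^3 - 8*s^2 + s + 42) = (s + 5)/(s - 3)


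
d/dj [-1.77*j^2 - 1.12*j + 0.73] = -3.54*j - 1.12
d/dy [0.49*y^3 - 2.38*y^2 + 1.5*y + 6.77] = 1.47*y^2 - 4.76*y + 1.5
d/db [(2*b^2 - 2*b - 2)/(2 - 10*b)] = (-5*b^2 + 2*b - 6)/(25*b^2 - 10*b + 1)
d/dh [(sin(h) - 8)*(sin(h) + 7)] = sin(2*h) - cos(h)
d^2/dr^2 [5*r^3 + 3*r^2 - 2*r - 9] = 30*r + 6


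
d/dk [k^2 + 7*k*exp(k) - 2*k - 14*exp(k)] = 7*k*exp(k) + 2*k - 7*exp(k) - 2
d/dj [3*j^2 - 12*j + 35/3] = 6*j - 12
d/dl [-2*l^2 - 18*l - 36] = -4*l - 18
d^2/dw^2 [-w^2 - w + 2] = -2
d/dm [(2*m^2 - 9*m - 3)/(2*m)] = 1 + 3/(2*m^2)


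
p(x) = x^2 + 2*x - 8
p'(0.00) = 2.00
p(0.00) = -8.00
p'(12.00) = 26.00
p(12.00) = 160.00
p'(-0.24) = 1.52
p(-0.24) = -8.42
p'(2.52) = 7.04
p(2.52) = 3.39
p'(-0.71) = 0.58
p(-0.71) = -8.92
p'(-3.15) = -4.30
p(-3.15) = -4.38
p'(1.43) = 4.86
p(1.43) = -3.10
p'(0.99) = 3.98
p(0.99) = -5.04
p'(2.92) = 7.84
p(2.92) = 6.37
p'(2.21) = 6.42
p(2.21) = 1.30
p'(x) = 2*x + 2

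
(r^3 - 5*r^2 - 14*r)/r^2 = r - 5 - 14/r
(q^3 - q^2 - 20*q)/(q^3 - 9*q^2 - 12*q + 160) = q/(q - 8)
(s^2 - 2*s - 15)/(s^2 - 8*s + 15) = (s + 3)/(s - 3)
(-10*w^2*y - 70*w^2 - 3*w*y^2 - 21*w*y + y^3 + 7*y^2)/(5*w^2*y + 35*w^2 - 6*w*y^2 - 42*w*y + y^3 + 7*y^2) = (2*w + y)/(-w + y)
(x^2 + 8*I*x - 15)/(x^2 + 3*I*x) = (x + 5*I)/x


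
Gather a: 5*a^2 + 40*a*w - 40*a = 5*a^2 + a*(40*w - 40)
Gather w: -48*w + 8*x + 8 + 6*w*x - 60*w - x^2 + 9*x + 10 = w*(6*x - 108) - x^2 + 17*x + 18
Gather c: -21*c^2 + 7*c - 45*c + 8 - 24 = -21*c^2 - 38*c - 16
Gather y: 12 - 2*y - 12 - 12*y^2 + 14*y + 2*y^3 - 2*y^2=2*y^3 - 14*y^2 + 12*y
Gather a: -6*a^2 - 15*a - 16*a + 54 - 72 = -6*a^2 - 31*a - 18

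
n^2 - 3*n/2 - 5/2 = (n - 5/2)*(n + 1)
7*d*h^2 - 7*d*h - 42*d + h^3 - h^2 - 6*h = (7*d + h)*(h - 3)*(h + 2)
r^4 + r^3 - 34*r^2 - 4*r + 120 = (r - 5)*(r - 2)*(r + 2)*(r + 6)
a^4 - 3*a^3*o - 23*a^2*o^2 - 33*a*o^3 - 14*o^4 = (a - 7*o)*(a + o)^2*(a + 2*o)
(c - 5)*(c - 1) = c^2 - 6*c + 5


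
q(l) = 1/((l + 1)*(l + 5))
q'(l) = -1/((l + 1)*(l + 5)^2) - 1/((l + 1)^2*(l + 5))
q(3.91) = 0.02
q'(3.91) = -0.01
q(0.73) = 0.10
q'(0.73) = -0.08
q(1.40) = 0.07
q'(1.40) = -0.04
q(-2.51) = -0.27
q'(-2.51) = -0.07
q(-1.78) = -0.40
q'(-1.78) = -0.39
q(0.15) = 0.17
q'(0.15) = -0.18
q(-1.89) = -0.36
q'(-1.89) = -0.29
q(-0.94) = 4.11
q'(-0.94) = -69.43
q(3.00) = 0.03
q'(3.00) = -0.01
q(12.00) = 0.00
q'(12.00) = 0.00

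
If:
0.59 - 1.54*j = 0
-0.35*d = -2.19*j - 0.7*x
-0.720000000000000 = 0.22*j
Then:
No Solution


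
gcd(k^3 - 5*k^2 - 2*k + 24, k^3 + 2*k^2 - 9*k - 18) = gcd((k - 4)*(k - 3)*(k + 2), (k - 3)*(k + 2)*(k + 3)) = k^2 - k - 6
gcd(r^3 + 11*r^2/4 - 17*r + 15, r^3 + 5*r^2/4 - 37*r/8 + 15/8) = r - 5/4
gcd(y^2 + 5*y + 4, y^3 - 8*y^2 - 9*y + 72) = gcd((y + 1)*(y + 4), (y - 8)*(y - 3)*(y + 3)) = 1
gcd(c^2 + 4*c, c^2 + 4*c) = c^2 + 4*c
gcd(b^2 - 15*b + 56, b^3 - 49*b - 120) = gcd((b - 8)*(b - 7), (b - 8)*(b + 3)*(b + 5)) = b - 8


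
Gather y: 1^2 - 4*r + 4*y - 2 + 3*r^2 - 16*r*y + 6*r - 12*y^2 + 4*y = 3*r^2 + 2*r - 12*y^2 + y*(8 - 16*r) - 1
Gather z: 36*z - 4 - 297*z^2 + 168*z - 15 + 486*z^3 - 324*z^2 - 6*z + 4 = 486*z^3 - 621*z^2 + 198*z - 15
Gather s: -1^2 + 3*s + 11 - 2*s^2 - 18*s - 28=-2*s^2 - 15*s - 18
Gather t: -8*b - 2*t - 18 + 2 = -8*b - 2*t - 16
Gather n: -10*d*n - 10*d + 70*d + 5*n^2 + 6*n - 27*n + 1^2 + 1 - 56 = 60*d + 5*n^2 + n*(-10*d - 21) - 54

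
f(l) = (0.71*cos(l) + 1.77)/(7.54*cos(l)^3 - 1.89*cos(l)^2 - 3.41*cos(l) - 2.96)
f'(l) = (0.71*cos(l) + 1.77)*(22.62*sin(l)*cos(l)^2 - 3.78*sin(l)*cos(l) - 3.41*sin(l))/(7.54*cos(l)^3 - 1.89*cos(l)^2 - 3.41*cos(l) - 2.96)^2 - 0.71*sin(l)/(7.54*cos(l)^3 - 1.89*cos(l)^2 - 3.41*cos(l) - 2.96)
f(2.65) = -0.17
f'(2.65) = 0.27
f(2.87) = -0.13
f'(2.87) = 0.12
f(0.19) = -2.49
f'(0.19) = 7.11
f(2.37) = -0.30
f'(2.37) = 0.64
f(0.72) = -0.68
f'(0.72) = 1.00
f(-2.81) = -0.14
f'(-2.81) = -0.15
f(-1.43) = -0.54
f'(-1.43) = 0.34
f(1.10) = -0.50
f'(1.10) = 0.10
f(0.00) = -3.44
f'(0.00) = 0.00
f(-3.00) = -0.12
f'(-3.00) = -0.06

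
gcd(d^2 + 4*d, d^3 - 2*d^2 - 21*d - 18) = 1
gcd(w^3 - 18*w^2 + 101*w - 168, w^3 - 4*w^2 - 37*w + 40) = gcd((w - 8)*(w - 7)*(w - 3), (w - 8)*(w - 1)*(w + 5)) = w - 8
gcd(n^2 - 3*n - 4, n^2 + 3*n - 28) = n - 4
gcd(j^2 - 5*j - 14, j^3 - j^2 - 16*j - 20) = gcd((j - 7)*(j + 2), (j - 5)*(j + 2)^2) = j + 2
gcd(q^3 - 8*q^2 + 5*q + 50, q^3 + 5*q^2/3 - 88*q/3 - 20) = q - 5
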